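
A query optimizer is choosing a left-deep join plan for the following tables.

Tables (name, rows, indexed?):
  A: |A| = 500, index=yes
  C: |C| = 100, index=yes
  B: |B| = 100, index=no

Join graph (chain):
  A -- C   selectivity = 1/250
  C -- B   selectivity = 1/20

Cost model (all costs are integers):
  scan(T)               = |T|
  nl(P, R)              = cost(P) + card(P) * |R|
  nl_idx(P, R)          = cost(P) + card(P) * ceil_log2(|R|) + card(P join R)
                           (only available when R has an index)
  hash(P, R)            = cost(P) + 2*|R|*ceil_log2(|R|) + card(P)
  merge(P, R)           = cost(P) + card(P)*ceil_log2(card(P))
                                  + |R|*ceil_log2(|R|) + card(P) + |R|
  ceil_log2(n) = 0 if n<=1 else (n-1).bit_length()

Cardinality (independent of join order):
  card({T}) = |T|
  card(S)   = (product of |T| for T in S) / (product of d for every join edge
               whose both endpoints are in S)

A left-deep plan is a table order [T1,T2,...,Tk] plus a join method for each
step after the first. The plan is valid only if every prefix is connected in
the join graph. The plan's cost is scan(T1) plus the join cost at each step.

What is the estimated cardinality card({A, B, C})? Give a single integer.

1000

Tables in S: A(500), B(100), C(100)
Edges inside S: A-C(d=250), C-B(d=20)
numerator = 500 * 100 * 100 = 5000000
denominator = 250 * 20 = 5000
card(S) = 5000000 / 5000 = 1000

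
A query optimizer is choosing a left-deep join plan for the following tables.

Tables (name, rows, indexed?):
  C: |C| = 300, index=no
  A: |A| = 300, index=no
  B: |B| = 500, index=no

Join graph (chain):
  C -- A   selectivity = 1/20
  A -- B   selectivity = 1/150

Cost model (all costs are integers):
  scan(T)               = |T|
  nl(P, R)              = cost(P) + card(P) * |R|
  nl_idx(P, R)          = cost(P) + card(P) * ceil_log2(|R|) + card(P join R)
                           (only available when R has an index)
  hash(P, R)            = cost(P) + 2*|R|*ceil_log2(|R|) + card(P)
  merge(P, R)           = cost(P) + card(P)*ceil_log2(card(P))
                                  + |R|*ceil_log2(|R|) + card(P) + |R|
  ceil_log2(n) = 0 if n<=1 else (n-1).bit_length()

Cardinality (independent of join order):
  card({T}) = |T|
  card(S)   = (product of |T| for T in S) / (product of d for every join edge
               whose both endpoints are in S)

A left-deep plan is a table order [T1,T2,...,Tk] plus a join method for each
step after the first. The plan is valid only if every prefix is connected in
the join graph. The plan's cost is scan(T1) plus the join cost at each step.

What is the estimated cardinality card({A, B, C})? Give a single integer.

Tables in S: A(300), B(500), C(300)
Edges inside S: C-A(d=20), A-B(d=150)
numerator = 300 * 500 * 300 = 45000000
denominator = 20 * 150 = 3000
card(S) = 45000000 / 3000 = 15000

15000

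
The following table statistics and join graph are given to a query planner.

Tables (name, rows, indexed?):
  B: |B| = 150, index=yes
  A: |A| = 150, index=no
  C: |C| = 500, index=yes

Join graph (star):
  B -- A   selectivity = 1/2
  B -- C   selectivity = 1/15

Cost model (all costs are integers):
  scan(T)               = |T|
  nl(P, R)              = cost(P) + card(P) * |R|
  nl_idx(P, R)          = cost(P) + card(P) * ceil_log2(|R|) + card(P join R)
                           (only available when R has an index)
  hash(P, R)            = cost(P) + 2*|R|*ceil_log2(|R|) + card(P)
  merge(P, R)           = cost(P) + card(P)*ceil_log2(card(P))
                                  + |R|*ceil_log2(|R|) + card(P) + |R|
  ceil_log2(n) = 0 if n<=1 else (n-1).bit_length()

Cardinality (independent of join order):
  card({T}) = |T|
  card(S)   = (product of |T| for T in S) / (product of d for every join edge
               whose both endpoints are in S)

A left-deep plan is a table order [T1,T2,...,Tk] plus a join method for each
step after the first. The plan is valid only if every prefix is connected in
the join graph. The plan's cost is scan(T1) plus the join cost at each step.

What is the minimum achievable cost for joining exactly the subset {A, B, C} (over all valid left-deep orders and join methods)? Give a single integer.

10800

Selinger DP over subsets of {A,B,C}:
  {B}: scan cost=150, card=150
  {A}: scan cost=150, card=150
  {C}: scan cost=500, card=500
  {AB}: card=11250; try (B,hash)→2700, (A,hash)→2700, (B,merge)→2850, (A,merge)→2850, (B,nl_idx)→12600, (B,nl)→22650 …(+1); best=2700 via (B,hash)
  {BC}: card=5000; try (B,hash)→3400, (C,merge)→6500, (C,nl_idx)→6500, (B,merge)→6850, (C,hash)→9300, (B,nl_idx)→9500 …(+2); best=3400 via (B,hash)
  {ABC}: card=375000; try (A,hash)→10800, (C,hash)→22950, (A,merge)→74750, (C,merge)→176450, (C,nl_idx)→478950, (A,nl)→753400 …(+1); best=10800 via (A,hash)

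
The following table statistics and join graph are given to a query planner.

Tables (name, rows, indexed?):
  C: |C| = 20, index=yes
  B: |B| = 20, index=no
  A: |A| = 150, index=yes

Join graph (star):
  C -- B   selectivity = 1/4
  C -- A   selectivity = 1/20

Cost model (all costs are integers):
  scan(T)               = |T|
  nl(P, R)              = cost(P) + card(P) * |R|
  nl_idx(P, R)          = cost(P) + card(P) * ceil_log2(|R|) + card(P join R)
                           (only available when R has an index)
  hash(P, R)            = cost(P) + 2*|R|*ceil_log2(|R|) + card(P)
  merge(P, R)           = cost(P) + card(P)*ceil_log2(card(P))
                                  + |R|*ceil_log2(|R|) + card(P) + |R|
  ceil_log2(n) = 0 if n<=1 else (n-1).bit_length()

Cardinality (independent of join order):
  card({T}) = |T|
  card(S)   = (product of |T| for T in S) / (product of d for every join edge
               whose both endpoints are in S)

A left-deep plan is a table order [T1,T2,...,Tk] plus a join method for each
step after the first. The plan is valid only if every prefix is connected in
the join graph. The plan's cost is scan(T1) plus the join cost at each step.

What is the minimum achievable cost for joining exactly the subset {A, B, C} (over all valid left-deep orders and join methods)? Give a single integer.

Selinger DP over subsets of {A,B,C}:
  {C}: scan cost=20, card=20
  {B}: scan cost=20, card=20
  {A}: scan cost=150, card=150
  {BC}: card=100; try (C,nl_idx)→220, (C,hash)→240, (B,hash)→240, (C,merge)→260, (B,merge)→260, (C,nl)→420 …(+1); best=220 via (C,nl_idx)
  {AC}: card=150; try (A,nl_idx)→330, (C,hash)→500, (C,nl_idx)→1050, (A,merge)→1490, (C,merge)→1620, (A,hash)→2440 …(+2); best=330 via (A,nl_idx)
  {ABC}: card=750; try (B,hash)→680, (A,nl_idx)→1770, (B,merge)→1800, (A,merge)→2370, (A,hash)→2720, (B,nl)→3330 …(+1); best=680 via (B,hash)

680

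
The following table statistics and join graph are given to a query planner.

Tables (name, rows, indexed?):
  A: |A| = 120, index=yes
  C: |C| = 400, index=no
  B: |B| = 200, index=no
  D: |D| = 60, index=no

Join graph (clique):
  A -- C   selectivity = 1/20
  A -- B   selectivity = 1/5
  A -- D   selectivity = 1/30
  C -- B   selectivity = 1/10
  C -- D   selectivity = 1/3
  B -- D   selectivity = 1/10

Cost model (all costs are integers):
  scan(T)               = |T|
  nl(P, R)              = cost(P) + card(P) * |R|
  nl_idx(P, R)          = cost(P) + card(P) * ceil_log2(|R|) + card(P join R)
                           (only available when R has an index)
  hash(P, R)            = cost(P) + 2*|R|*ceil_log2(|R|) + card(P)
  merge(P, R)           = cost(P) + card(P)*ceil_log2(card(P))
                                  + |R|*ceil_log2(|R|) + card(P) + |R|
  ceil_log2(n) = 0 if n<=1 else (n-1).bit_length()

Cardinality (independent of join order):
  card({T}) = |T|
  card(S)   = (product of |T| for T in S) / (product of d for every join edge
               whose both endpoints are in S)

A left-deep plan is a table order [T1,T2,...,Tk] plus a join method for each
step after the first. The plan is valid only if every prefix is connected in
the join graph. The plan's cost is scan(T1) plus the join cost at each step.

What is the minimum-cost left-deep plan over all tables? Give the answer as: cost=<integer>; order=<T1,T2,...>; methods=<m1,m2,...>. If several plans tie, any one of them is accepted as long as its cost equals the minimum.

Selinger DP (subsets sized 1..n):
  {A}: scan cost=120, card=120
  {C}: scan cost=400, card=400
  {B}: scan cost=200, card=200
  {D}: scan cost=60, card=60
  {AC}: card=2400; try (A,hash)→2480, (C,merge)→5080, (A,merge)→5360, (A,nl_idx)→5600, (C,hash)→7440, (C,nl)→48120 …(+1); best=2480 via (A,hash)
  {AB}: card=4800; try (A,hash)→2080, (B,merge)→2880, (A,merge)→2960, (B,hash)→3440, (A,nl_idx)→6400, (B,nl)→24120 …(+1); best=2080 via (A,hash)
  {AD}: card=240; try (A,nl_idx)→720, (D,hash)→960, (A,merge)→1440, (D,merge)→1500, (A,hash)→1800, (A,nl)→7260 …(+1); best=720 via (A,nl_idx)
  {BC}: card=8000; try (B,hash)→4000, (C,merge)→6000, (B,merge)→6200, (C,hash)→7600, (C,nl)→80200, (B,nl)→80400; best=4000 via (B,hash)
  {CD}: card=8000; try (D,hash)→1520, (C,merge)→4480, (D,merge)→4820, (C,hash)→7320, (C,nl)→24060, (D,nl)→24400; best=1520 via (D,hash)
  {BD}: card=1200; try (D,hash)→1120, (B,merge)→2280, (D,merge)→2420, (B,hash)→3320, (B,nl)→12060, (D,nl)→12200; best=1120 via (D,hash)
  {ABC}: card=9600; try (B,hash)→8080, (A,hash)→13680, (C,hash)→14080, (B,merge)→35480, (A,nl_idx)→69600, (C,merge)→73280 …(+4); best=8080 via (B,hash)
  {ACD}: card=1600; try (D,hash)→5600, (C,merge)→6880, (C,hash)→8160, (A,hash)→11200, (D,merge)→34100, (A,nl_idx)→59120 …(+4); best=5600 via (D,hash)
  {ABD}: card=960; try (A,hash)→4000, (B,hash)→4160, (B,merge)→4680, (D,hash)→7600, (A,nl_idx)→10480, (A,merge)→16480 …(+4); best=4000 via (A,hash)
  {BCD}: card=16000; try (C,hash)→9520, (D,hash)→12720, (B,hash)→12720, (C,merge)→19520, (B,merge)→115320, (D,merge)→116420 …(+3); best=9520 via (C,hash)
  {ABCD}: card=640; try (B,hash)→10400, (C,hash)→12160, (D,hash)→18400, (C,merge)→18560, (B,merge)→26600, (A,hash)→27200 …(+7); best=10400 via (B,hash)

cost=10400; order=C,A,D,B; methods=hash,hash,hash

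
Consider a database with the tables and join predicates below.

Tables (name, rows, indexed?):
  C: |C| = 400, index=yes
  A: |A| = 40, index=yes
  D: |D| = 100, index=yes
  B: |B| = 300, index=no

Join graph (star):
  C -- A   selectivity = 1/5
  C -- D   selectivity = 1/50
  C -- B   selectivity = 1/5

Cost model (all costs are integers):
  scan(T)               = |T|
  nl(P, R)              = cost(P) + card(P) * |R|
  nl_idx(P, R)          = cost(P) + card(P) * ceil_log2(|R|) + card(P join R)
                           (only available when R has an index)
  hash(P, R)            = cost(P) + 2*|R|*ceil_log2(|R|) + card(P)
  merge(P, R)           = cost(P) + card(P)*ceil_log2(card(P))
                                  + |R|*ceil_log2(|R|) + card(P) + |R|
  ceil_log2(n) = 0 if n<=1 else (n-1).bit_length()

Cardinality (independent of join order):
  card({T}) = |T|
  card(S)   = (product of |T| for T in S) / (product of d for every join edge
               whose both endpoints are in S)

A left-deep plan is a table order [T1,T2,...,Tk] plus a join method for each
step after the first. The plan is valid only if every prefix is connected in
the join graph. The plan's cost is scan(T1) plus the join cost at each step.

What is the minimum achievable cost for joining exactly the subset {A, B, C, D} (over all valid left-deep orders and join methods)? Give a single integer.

14880

Selinger DP over subsets of {A,B,C,D}:
  {C}: scan cost=400, card=400
  {A}: scan cost=40, card=40
  {D}: scan cost=100, card=100
  {B}: scan cost=300, card=300
  {AC}: card=3200; try (A,hash)→1280, (C,nl_idx)→3600, (C,merge)→4320, (A,merge)→4680, (A,nl_idx)→6000, (C,hash)→7280 …(+2); best=1280 via (A,hash)
  {CD}: card=800; try (C,nl_idx)→1800, (D,hash)→2200, (D,nl_idx)→4000, (C,merge)→4900, (D,merge)→5200, (C,hash)→7400 …(+2); best=1800 via (C,nl_idx)
  {BC}: card=24000; try (B,hash)→6200, (C,merge)→7300, (B,merge)→7400, (C,hash)→7800, (C,nl_idx)→27000, (C,nl)→120300 …(+1); best=6200 via (B,hash)
  {ACD}: card=6400; try (A,hash)→3080, (D,hash)→5880, (A,merge)→10880, (A,nl_idx)→13000, (D,nl_idx)→30080, (A,nl)→33800 …(+2); best=3080 via (A,hash)
  {ABC}: card=192000; try (B,hash)→9880, (A,hash)→30680, (B,merge)→45880, (A,nl_idx)→342200, (A,merge)→390480, (B,nl)→961280 …(+1); best=9880 via (B,hash)
  {BCD}: card=48000; try (B,hash)→8000, (B,merge)→13600, (D,hash)→31600, (D,nl_idx)→222200, (B,nl)→241800, (D,merge)→391000 …(+1); best=8000 via (B,hash)
  {ABCD}: card=384000; try (B,hash)→14880, (A,hash)→56480, (B,merge)→95680, (D,hash)→203280, (A,nl_idx)→680000, (A,merge)→824280 …(+5); best=14880 via (B,hash)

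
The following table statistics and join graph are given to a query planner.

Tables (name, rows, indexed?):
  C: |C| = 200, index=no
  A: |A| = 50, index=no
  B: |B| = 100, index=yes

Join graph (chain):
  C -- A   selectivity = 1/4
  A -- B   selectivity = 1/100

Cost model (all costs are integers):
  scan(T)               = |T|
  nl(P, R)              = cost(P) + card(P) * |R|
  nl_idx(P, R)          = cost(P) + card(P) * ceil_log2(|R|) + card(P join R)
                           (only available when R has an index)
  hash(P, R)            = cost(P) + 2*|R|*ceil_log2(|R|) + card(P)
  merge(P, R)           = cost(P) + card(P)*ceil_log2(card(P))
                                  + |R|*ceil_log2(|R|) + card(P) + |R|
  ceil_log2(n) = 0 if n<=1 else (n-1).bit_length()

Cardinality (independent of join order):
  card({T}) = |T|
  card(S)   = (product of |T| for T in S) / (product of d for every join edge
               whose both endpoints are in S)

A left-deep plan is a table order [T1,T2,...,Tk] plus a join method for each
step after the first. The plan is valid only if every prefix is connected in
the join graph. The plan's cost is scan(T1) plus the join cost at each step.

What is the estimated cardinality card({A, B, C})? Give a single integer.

Tables in S: A(50), B(100), C(200)
Edges inside S: C-A(d=4), A-B(d=100)
numerator = 50 * 100 * 200 = 1000000
denominator = 4 * 100 = 400
card(S) = 1000000 / 400 = 2500

2500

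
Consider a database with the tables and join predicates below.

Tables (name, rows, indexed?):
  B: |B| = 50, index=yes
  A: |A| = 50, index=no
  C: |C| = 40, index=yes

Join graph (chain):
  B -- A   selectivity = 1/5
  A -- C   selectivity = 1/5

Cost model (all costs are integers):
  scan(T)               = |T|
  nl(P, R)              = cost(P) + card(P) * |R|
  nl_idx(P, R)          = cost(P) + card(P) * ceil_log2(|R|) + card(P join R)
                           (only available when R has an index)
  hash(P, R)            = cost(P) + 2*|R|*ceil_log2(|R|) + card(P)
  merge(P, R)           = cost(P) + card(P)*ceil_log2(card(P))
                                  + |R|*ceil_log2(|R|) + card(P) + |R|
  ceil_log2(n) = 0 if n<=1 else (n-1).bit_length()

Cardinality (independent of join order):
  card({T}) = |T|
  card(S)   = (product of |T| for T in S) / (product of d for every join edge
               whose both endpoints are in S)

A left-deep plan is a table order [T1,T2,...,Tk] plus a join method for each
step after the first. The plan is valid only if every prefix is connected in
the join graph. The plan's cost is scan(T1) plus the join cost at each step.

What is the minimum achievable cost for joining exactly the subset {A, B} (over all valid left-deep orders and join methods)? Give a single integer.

700

Selinger DP over subsets of {A,B}:
  {B}: scan cost=50, card=50
  {A}: scan cost=50, card=50
  {AB}: card=500; try (B,hash)→700, (A,hash)→700, (B,merge)→750, (A,merge)→750, (B,nl_idx)→850, (B,nl)→2550 …(+1); best=700 via (B,hash)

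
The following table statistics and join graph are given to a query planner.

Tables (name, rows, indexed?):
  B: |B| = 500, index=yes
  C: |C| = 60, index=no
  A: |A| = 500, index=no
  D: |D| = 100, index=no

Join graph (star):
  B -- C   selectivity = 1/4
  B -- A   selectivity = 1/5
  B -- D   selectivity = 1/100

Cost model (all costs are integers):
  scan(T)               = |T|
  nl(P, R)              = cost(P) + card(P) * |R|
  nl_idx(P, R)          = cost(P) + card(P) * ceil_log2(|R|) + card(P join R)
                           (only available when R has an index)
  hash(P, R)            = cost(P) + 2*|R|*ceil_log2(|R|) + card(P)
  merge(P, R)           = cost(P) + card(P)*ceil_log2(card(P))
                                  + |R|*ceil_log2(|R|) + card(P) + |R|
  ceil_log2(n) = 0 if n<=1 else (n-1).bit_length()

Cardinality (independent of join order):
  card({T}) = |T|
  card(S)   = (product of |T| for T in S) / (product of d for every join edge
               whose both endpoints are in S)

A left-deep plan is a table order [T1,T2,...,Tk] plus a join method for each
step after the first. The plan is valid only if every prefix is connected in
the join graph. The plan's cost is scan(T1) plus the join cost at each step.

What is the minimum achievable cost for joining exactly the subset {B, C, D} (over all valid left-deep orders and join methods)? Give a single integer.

2720

Selinger DP over subsets of {B,C,D}:
  {B}: scan cost=500, card=500
  {C}: scan cost=60, card=60
  {D}: scan cost=100, card=100
  {BC}: card=7500; try (C,hash)→1720, (B,merge)→5480, (C,merge)→5920, (B,nl_idx)→8100, (B,hash)→9120, (B,nl)→30060 …(+1); best=1720 via (C,hash)
  {BD}: card=500; try (B,nl_idx)→1500, (D,hash)→2400, (B,merge)→5900, (D,merge)→6300, (B,hash)→9200, (B,nl)→50100 …(+1); best=1500 via (B,nl_idx)
  {BCD}: card=7500; try (C,hash)→2720, (C,merge)→6920, (D,hash)→10620, (C,nl)→31500, (D,merge)→107520, (D,nl)→751720; best=2720 via (C,hash)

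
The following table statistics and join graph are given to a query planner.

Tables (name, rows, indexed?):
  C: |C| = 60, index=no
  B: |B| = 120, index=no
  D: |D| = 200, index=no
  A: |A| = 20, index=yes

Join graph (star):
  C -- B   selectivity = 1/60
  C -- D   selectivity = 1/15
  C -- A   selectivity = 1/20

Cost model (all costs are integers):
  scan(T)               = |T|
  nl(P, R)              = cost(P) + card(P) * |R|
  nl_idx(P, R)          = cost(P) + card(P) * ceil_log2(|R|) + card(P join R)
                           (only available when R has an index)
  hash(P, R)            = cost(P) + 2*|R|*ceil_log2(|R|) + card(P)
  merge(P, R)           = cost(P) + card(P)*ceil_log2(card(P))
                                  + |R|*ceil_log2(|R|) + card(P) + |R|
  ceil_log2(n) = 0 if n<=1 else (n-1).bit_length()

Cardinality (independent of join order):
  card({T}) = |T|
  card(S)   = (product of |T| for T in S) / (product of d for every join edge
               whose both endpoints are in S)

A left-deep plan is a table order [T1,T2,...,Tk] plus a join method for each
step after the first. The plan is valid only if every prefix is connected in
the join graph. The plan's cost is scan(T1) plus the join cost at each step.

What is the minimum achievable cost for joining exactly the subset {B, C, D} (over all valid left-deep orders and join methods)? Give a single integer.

Selinger DP over subsets of {B,C,D}:
  {C}: scan cost=60, card=60
  {B}: scan cost=120, card=120
  {D}: scan cost=200, card=200
  {BC}: card=120; try (C,hash)→960, (B,merge)→1440, (C,merge)→1500, (B,hash)→1800, (B,nl)→7260, (C,nl)→7320; best=960 via (C,hash)
  {CD}: card=800; try (C,hash)→1120, (D,merge)→2280, (C,merge)→2420, (D,hash)→3320, (D,nl)→12060, (C,nl)→12200; best=1120 via (C,hash)
  {BCD}: card=1600; try (B,hash)→3600, (D,merge)→3720, (D,hash)→4280, (B,merge)→10880, (D,nl)→24960, (B,nl)→97120; best=3600 via (B,hash)

3600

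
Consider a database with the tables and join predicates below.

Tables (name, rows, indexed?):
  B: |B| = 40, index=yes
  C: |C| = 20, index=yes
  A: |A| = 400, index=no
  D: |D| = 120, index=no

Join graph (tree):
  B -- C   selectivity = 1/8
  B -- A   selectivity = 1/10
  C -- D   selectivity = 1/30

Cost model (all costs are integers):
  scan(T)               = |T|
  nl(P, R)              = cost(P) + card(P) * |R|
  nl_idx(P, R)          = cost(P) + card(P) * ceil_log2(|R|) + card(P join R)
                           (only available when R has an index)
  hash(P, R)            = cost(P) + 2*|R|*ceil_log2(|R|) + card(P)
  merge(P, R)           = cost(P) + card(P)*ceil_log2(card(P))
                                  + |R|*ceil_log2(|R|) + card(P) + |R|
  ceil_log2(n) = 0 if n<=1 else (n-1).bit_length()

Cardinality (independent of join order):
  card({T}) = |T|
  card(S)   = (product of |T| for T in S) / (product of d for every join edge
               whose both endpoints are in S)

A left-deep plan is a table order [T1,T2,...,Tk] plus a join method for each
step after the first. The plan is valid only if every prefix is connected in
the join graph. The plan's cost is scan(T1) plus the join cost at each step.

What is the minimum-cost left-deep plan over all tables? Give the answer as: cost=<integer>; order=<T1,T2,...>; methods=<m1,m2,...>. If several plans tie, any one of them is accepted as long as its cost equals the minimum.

Selinger DP (subsets sized 1..n):
  {B}: scan cost=40, card=40
  {C}: scan cost=20, card=20
  {A}: scan cost=400, card=400
  {D}: scan cost=120, card=120
  {BC}: card=100; try (B,nl_idx)→240, (C,hash)→280, (C,nl_idx)→340, (B,merge)→420, (C,merge)→440, (B,hash)→520 …(+2); best=240 via (B,nl_idx)
  {AB}: card=1600; try (B,hash)→1280, (A,merge)→4320, (B,nl_idx)→4400, (B,merge)→4680, (A,hash)→7280, (A,nl)→16040 …(+1); best=1280 via (B,hash)
  {CD}: card=80; try (C,hash)→440, (C,nl_idx)→800, (D,merge)→1100, (C,merge)→1200, (D,hash)→1720, (D,nl)→2420 …(+1); best=440 via (C,hash)
  {ABC}: card=4000; try (C,hash)→3080, (A,merge)→5040, (A,hash)→7540, (C,nl_idx)→13280, (C,merge)→20600, (C,nl)→33280 …(+1); best=3080 via (C,hash)
  {BCD}: card=400; try (B,hash)→1000, (B,nl_idx)→1320, (B,merge)→1360, (D,merge)→2000, (D,hash)→2020, (B,nl)→3640 …(+1); best=1000 via (B,hash)
  {ABCD}: card=16000; try (A,hash)→8600, (D,hash)→8760, (A,merge)→9000, (D,merge)→56040, (A,nl)→161000, (D,nl)→483080; best=8600 via (A,hash)

cost=8600; order=D,C,B,A; methods=hash,hash,hash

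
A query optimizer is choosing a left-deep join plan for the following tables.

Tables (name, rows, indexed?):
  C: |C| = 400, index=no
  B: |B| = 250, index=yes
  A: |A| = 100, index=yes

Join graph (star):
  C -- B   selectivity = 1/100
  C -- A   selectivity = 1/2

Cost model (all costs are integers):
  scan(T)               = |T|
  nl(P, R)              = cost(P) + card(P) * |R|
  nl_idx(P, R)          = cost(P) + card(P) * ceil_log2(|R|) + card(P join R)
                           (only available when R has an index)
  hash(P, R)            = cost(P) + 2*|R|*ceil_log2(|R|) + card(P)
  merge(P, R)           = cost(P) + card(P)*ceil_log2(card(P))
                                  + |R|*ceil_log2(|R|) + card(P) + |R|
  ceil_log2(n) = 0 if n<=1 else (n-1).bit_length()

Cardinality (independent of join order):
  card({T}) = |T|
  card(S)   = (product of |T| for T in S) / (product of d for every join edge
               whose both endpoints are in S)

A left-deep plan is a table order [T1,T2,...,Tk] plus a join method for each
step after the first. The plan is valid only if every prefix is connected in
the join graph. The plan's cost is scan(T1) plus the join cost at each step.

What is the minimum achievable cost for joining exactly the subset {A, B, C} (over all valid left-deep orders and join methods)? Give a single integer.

7000

Selinger DP over subsets of {A,B,C}:
  {C}: scan cost=400, card=400
  {B}: scan cost=250, card=250
  {A}: scan cost=100, card=100
  {BC}: card=1000; try (B,nl_idx)→4600, (B,hash)→4800, (C,merge)→6500, (B,merge)→6650, (C,hash)→7700, (C,nl)→100250 …(+1); best=4600 via (B,nl_idx)
  {AC}: card=20000; try (A,hash)→2200, (C,merge)→4900, (A,merge)→5200, (C,hash)→7400, (A,nl_idx)→23200, (C,nl)→40100 …(+1); best=2200 via (A,hash)
  {ABC}: card=50000; try (A,hash)→7000, (A,merge)→16400, (B,hash)→26200, (A,nl_idx)→61600, (A,nl)→104600, (B,nl_idx)→212200 …(+2); best=7000 via (A,hash)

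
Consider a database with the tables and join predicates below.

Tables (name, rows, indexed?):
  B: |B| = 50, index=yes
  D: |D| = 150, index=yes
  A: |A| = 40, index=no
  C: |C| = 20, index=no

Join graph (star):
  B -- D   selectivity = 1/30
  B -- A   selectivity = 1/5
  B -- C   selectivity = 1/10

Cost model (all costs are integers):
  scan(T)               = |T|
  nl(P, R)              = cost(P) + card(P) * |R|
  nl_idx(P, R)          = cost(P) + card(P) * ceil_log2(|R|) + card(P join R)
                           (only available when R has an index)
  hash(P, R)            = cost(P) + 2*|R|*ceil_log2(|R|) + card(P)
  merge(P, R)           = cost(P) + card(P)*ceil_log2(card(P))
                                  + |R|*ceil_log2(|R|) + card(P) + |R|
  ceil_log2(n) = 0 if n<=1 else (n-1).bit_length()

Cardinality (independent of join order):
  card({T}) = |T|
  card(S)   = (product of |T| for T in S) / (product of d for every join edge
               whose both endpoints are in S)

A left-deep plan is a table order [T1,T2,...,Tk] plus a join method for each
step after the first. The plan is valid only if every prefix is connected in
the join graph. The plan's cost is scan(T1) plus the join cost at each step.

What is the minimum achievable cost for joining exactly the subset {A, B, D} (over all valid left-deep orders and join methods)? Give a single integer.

Selinger DP over subsets of {A,B,D}:
  {B}: scan cost=50, card=50
  {D}: scan cost=150, card=150
  {A}: scan cost=40, card=40
  {BD}: card=250; try (D,nl_idx)→700, (B,hash)→900, (B,nl_idx)→1300, (D,merge)→1750, (B,merge)→1850, (D,hash)→2500 …(+2); best=700 via (D,nl_idx)
  {AB}: card=400; try (A,hash)→580, (B,merge)→670, (B,hash)→680, (B,nl_idx)→680, (A,merge)→680, (B,nl)→2040 …(+1); best=580 via (A,hash)
  {ABD}: card=2000; try (A,hash)→1430, (A,merge)→3230, (D,hash)→3380, (D,nl_idx)→5780, (D,merge)→5930, (A,nl)→10700 …(+1); best=1430 via (A,hash)

1430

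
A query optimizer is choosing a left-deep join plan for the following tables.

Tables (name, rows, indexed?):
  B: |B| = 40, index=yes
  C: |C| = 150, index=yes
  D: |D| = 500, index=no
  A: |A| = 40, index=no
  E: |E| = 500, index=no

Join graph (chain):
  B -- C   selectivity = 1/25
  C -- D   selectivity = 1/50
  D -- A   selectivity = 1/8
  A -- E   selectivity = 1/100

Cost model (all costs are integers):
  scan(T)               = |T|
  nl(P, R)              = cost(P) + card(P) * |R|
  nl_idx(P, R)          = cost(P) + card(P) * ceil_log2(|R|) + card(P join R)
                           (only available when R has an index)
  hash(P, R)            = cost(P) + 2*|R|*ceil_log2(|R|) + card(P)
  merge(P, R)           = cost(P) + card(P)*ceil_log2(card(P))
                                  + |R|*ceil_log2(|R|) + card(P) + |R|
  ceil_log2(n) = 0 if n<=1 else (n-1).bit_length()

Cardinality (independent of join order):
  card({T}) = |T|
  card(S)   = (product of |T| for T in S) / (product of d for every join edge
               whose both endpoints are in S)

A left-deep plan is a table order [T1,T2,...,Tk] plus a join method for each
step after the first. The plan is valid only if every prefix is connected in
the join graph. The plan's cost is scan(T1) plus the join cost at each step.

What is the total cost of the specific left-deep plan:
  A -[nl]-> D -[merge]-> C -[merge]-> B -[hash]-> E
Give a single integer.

180170

step 1: scan A: cost=40, card=40
step 2: join D via nl
    card(P join D) = 40*500/(8) = 2500
    cost = 40 + 40*500 = 20040
step 3: join C via merge
    card(P join C) = 2500*150/(50) = 7500
    cost = 20040 + 2500*12 + 150*8 + 2500 + 150 = 53890
step 4: join B via merge
    card(P join B) = 7500*40/(25) = 12000
    cost = 53890 + 7500*13 + 40*6 + 7500 + 40 = 159170
step 5: join E via hash
    card(P join E) = 12000*500/(100) = 60000
    cost = 159170 + 2*500*9 + 12000 = 180170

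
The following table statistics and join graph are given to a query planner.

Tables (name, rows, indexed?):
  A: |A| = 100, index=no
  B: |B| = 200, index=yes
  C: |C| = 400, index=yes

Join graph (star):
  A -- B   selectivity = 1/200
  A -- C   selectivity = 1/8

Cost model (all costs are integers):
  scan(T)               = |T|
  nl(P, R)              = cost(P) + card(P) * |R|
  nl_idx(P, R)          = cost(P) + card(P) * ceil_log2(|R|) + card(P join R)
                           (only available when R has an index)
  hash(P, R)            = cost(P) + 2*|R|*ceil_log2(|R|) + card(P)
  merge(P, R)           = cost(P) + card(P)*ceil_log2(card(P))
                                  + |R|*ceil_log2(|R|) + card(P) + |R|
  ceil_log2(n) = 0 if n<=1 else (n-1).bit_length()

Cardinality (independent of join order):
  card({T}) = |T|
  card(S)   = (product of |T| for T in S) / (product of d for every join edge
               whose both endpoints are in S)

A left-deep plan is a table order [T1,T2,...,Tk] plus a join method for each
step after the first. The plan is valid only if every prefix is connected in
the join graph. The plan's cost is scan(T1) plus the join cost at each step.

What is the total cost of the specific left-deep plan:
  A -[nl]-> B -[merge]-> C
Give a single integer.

step 1: scan A: cost=100, card=100
step 2: join B via nl
    card(P join B) = 100*200/(200) = 100
    cost = 100 + 100*200 = 20100
step 3: join C via merge
    card(P join C) = 100*400/(8) = 5000
    cost = 20100 + 100*7 + 400*9 + 100 + 400 = 24900

24900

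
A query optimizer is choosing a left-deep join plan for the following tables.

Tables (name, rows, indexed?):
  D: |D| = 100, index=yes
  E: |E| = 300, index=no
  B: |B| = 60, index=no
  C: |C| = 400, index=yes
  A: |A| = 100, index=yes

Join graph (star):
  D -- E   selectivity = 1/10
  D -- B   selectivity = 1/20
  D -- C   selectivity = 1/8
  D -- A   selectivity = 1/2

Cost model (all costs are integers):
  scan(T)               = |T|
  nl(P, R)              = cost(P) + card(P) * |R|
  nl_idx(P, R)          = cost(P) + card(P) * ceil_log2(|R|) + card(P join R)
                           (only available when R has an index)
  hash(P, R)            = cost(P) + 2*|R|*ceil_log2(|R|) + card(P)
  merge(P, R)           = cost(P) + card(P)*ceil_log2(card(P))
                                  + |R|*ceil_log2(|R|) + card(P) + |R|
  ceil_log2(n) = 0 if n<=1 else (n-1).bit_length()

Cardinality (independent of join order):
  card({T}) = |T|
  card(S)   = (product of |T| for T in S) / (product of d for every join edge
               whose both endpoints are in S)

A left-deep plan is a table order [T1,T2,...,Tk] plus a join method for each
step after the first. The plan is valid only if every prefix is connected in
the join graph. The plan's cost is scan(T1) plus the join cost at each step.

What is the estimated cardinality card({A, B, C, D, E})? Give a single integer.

Tables in S: A(100), B(60), C(400), D(100), E(300)
Edges inside S: D-E(d=10), D-B(d=20), D-C(d=8), D-A(d=2)
numerator = 100 * 60 * 400 * 100 * 300 = 72000000000
denominator = 10 * 20 * 8 * 2 = 3200
card(S) = 72000000000 / 3200 = 22500000

22500000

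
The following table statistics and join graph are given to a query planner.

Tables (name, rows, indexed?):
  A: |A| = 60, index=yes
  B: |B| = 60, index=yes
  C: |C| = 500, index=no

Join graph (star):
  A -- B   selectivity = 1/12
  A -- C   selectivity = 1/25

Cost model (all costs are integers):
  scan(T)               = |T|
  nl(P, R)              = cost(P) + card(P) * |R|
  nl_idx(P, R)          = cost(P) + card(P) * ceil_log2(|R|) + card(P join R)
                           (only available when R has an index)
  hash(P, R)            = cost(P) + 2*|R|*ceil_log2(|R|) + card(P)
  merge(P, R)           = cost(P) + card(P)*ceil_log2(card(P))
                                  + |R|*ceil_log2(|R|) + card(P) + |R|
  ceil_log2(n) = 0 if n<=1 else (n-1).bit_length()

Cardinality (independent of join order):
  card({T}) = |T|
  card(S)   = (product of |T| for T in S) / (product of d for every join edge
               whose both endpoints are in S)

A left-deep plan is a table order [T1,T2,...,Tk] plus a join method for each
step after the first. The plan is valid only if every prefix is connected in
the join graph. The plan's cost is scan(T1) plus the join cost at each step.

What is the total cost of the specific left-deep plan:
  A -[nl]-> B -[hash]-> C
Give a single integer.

12960

step 1: scan A: cost=60, card=60
step 2: join B via nl
    card(P join B) = 60*60/(12) = 300
    cost = 60 + 60*60 = 3660
step 3: join C via hash
    card(P join C) = 300*500/(25) = 6000
    cost = 3660 + 2*500*9 + 300 = 12960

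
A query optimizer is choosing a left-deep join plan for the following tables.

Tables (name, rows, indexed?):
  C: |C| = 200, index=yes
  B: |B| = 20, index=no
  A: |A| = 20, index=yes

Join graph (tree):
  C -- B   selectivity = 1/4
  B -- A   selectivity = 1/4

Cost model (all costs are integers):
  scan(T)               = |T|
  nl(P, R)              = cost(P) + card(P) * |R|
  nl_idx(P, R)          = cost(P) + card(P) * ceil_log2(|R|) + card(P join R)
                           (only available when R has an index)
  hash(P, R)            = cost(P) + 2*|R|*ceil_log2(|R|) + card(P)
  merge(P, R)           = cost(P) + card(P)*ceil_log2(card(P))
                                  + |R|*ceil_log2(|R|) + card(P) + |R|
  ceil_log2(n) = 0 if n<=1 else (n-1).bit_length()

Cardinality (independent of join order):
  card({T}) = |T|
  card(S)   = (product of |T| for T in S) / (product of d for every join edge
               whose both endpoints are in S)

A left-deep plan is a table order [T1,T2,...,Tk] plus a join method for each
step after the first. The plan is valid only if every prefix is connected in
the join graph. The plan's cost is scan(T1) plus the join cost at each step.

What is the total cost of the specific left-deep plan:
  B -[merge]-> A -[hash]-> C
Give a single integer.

3560

step 1: scan B: cost=20, card=20
step 2: join A via merge
    card(P join A) = 20*20/(4) = 100
    cost = 20 + 20*5 + 20*5 + 20 + 20 = 260
step 3: join C via hash
    card(P join C) = 100*200/(4) = 5000
    cost = 260 + 2*200*8 + 100 = 3560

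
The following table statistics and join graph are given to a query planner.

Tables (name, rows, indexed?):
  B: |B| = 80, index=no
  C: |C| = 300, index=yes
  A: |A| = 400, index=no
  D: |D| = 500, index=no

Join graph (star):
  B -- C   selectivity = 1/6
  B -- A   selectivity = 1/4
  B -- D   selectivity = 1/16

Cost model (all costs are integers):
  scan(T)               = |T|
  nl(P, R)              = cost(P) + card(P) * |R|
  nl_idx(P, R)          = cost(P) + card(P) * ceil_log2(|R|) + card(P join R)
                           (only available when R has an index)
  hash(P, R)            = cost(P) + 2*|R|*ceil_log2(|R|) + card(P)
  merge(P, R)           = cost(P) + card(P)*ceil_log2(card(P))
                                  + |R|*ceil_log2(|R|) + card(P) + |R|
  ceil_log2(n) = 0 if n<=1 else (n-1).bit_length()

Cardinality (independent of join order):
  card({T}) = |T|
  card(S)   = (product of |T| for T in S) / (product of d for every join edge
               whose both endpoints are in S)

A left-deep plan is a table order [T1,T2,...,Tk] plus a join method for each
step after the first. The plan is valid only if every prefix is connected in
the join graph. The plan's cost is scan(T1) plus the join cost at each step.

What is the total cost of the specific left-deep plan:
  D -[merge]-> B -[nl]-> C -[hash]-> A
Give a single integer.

step 1: scan D: cost=500, card=500
step 2: join B via merge
    card(P join B) = 500*80/(16) = 2500
    cost = 500 + 500*9 + 80*7 + 500 + 80 = 6140
step 3: join C via nl
    card(P join C) = 2500*300/(6) = 125000
    cost = 6140 + 2500*300 = 756140
step 4: join A via hash
    card(P join A) = 125000*400/(4) = 12500000
    cost = 756140 + 2*400*9 + 125000 = 888340

888340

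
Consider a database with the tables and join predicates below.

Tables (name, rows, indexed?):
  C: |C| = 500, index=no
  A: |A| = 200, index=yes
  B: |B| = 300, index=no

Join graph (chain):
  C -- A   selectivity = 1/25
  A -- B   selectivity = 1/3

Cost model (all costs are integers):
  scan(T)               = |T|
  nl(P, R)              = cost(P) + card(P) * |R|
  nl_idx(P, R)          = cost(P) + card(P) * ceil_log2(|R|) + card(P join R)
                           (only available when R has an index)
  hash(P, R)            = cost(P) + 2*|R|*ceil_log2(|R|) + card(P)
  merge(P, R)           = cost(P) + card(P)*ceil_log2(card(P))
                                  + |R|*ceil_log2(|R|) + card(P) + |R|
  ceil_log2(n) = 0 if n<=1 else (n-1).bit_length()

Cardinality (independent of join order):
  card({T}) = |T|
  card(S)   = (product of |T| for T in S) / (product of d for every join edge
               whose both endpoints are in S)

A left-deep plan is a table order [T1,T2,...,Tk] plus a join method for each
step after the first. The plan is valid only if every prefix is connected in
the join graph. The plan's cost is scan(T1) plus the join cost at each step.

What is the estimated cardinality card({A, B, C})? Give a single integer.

Tables in S: A(200), B(300), C(500)
Edges inside S: C-A(d=25), A-B(d=3)
numerator = 200 * 300 * 500 = 30000000
denominator = 25 * 3 = 75
card(S) = 30000000 / 75 = 400000

400000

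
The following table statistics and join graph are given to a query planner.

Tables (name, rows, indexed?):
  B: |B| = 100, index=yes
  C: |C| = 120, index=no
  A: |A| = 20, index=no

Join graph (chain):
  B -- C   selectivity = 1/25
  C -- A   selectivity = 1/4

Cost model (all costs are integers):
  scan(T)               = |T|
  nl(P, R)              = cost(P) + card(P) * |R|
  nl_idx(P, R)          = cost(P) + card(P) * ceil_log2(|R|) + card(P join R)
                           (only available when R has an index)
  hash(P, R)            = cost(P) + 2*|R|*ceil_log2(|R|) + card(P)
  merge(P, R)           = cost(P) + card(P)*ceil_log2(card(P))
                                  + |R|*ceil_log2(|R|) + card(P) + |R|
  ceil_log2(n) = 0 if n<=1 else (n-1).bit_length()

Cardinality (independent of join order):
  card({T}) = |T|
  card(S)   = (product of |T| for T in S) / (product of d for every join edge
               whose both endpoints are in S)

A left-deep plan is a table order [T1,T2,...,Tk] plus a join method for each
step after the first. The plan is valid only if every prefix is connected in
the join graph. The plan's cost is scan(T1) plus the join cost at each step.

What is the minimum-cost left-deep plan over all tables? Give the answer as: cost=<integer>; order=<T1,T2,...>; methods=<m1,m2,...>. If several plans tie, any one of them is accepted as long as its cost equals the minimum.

Selinger DP (subsets sized 1..n):
  {B}: scan cost=100, card=100
  {C}: scan cost=120, card=120
  {A}: scan cost=20, card=20
  {BC}: card=480; try (B,nl_idx)→1440, (B,hash)→1640, (C,merge)→1860, (C,hash)→1880, (B,merge)→1880, (C,nl)→12100 …(+1); best=1440 via (B,nl_idx)
  {AC}: card=600; try (A,hash)→440, (C,merge)→1100, (A,merge)→1200, (C,hash)→1720, (C,nl)→2420, (A,nl)→2520; best=440 via (A,hash)
  {ABC}: card=2400; try (A,hash)→2120, (B,hash)→2440, (A,merge)→6360, (B,nl_idx)→7040, (B,merge)→7840, (A,nl)→11040 …(+1); best=2120 via (A,hash)

cost=2120; order=C,B,A; methods=nl_idx,hash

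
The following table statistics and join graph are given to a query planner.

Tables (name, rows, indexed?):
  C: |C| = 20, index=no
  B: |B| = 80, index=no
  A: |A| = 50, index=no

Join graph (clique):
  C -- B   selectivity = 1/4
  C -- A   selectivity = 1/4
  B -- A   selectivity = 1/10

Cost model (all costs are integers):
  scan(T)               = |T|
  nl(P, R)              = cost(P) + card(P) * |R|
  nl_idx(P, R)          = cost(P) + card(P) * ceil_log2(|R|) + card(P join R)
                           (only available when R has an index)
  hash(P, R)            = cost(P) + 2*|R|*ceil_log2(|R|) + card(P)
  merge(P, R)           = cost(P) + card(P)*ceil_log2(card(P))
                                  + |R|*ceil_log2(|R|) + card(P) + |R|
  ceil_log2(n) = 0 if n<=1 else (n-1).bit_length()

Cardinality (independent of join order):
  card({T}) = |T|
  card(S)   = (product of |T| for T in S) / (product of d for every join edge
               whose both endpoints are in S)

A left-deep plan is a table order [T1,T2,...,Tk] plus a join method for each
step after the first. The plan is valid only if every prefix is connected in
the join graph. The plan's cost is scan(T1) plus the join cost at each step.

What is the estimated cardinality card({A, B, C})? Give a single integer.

Tables in S: A(50), B(80), C(20)
Edges inside S: C-B(d=4), C-A(d=4), B-A(d=10)
numerator = 50 * 80 * 20 = 80000
denominator = 4 * 4 * 10 = 160
card(S) = 80000 / 160 = 500

500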